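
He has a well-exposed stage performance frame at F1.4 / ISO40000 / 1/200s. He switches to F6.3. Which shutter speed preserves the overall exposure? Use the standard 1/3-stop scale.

Aperture: f/1.4 → f/1.6 → f/1.8 → f/2 → f/2.2 → f/2.5 → f/2.8 → f/3.2 → f/3.5 → f/4 → f/4.5 → f/5 → f/5.6 → f/6.3 — 4 1/3 stops stopped down (darker).
Need 4 1/3 stops brighter from the shutter speed: 1/200 → 1/160 → 1/125 → 1/100 → 1/80 → 1/60 → 1/50 → 1/40 → 1/30 → 1/25 → 1/20 → 1/15 → 1/13 → 1/10.

1/10s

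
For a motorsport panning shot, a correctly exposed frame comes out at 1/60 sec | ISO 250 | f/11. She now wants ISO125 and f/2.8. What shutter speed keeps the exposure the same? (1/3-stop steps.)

ISO: 250 → 200 → 160 → 125 — 1 stop lower (darker).
Aperture: f/11 → f/10 → f/9 → f/8 → f/7.1 → f/6.3 → f/5.6 → f/5 → f/4.5 → f/4 → f/3.5 → f/3.2 → f/2.8 — 4 stops larger aperture (brighter).
Net change so far: 3 stops brighter. Offset with the shutter speed: 1/60 → 1/80 → 1/100 → 1/125 → 1/160 → 1/200 → 1/250 → 1/320 → 1/400 → 1/500.

1/500s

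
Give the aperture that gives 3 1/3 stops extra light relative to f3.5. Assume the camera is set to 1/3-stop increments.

Aperture: f/3.5 → f/3.2 → f/2.8 → f/2.5 → f/2.2 → f/2 → f/1.8 → f/1.6 → f/1.4 → f/1.2 → f/1.1 — 3 1/3 stops wider (brighter).

f/1.1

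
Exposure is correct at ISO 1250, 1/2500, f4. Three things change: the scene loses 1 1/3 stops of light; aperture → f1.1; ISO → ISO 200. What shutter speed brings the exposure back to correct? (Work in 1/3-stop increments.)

1/2000s

Scene light: 1 1/3 stops darker.
Aperture: f/4 → f/3.5 → f/3.2 → f/2.8 → f/2.5 → f/2.2 → f/2 → f/1.8 → f/1.6 → f/1.4 → f/1.2 → f/1.1 — 3 2/3 stops wider (brighter).
ISO: 1250 → 1000 → 800 → 640 → 500 → 400 → 320 → 250 → 200 — 2 2/3 stops dropped (darker).
Net so far: 1/3 stop darker. Shutter speed: 1/2500 → 1/2000.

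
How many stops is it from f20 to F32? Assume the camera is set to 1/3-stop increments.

1 1/3 stops

f/20 → f/22 → f/25 → f/29 → f/32 — count the steps: 4 third-stops = 1 1/3 stops.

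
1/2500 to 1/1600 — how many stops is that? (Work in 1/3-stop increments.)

1/2500 → 1/2000 → 1/1600 — count the steps: 2 third-stops = 2/3 stop.

2/3 stop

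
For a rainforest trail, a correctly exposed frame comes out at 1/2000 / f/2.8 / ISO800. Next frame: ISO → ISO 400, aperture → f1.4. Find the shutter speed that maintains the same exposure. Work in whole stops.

1/4000s

ISO: 800 → 400 — 1 stop dropped (darker).
Aperture: f/2.8 → f/2 → f/1.4 — 2 stops wider (brighter).
Net change so far: 1 stop brighter. Offset with the shutter speed: 1/2000 → 1/4000.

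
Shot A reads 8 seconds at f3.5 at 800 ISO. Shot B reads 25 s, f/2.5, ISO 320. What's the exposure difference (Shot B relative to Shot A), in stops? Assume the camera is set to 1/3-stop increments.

1 1/3 stops brighter

Aperture: f/3.5 → f/3.2 → f/2.8 → f/2.5 — 1 stop wider (brighter).
Shutter speed: 8 → 10 → 13 → 15 → 20 → 25 — 1 2/3 stops longer (brighter).
ISO: 800 → 640 → 500 → 400 → 320 — 1 1/3 stops dropped (darker).
Net: +1 +1 2/3 −1 1/3 = +1 1/3 stops.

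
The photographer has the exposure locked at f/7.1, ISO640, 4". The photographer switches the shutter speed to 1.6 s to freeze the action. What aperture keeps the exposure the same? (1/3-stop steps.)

f/4.5

Shutter speed: 4 → 3.2 → 2.5 → 2 → 1.6 — 1 1/3 stops faster (darker).
Need 1 1/3 stops brighter from the aperture: f/7.1 → f/6.3 → f/5.6 → f/5 → f/4.5.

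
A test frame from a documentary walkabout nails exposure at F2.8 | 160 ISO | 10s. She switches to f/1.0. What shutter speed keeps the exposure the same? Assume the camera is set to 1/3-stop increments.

Aperture: f/2.8 → f/2.5 → f/2.2 → f/2 → f/1.8 → f/1.6 → f/1.4 → f/1.2 → f/1.1 → f/1.0 — 3 stops larger aperture (brighter).
Need 3 stops darker from the shutter speed: 10 → 8 → 6 → 5 → 4 → 3.2 → 2.5 → 2 → 1.6 → 1.3.

1.3 s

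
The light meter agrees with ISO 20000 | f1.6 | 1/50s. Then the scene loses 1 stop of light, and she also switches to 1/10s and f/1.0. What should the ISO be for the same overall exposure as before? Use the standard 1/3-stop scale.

ISO 3200

Scene light: 1 stop darker.
Shutter speed: 1/50 → 1/40 → 1/30 → 1/25 → 1/20 → 1/15 → 1/13 → 1/10 — 2 1/3 stops longer (brighter).
Aperture: f/1.6 → f/1.4 → f/1.2 → f/1.1 → f/1.0 — 1 1/3 stops larger aperture (brighter).
Net so far: 2 2/3 stops brighter. ISO: 20000 → 16000 → 12800 → 10000 → 8000 → 6400 → 5000 → 4000 → 3200.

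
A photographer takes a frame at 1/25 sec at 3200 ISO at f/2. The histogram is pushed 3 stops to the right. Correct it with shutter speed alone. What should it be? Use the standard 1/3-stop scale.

1/200s

Overexposed by 3 stops → need 3 stops darker.
Shutter speed: 1/25 → 1/30 → 1/40 → 1/50 → 1/60 → 1/80 → 1/100 → 1/125 → 1/160 → 1/200.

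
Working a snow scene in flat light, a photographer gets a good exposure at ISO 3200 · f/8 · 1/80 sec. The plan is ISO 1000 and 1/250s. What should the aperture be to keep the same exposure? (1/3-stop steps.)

f/2.5

ISO: 3200 → 2500 → 2000 → 1600 → 1250 → 1000 — 1 2/3 stops lower (darker).
Shutter speed: 1/80 → 1/100 → 1/125 → 1/160 → 1/200 → 1/250 — 1 2/3 stops shorter (darker).
Net change so far: 3 1/3 stops darker. Offset with the aperture: f/8 → f/7.1 → f/6.3 → f/5.6 → f/5 → f/4.5 → f/4 → f/3.5 → f/3.2 → f/2.8 → f/2.5.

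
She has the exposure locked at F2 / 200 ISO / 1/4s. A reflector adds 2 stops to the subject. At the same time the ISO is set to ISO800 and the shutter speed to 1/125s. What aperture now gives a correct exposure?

Scene light: 2 stops brighter.
ISO: 200 → 400 → 800 — 2 stops higher (brighter).
Shutter speed: 1/4 → 1/8 → 1/15 → 1/30 → 1/60 → 1/125 — 5 stops shorter (darker).
Net so far: 1 stop darker. Aperture: f/2 → f/1.4.

f/1.4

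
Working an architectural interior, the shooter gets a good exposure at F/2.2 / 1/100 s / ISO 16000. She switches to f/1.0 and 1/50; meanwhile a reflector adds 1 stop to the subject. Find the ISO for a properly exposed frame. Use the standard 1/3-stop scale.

ISO 800

Scene light: 1 stop brighter.
Aperture: f/2.2 → f/2 → f/1.8 → f/1.6 → f/1.4 → f/1.2 → f/1.1 → f/1.0 — 2 1/3 stops opened up (brighter).
Shutter speed: 1/100 → 1/80 → 1/60 → 1/50 — 1 stop slower (brighter).
Net so far: 4 1/3 stops brighter. ISO: 16000 → 12800 → 10000 → 8000 → 6400 → 5000 → 4000 → 3200 → 2500 → 2000 → 1600 → 1250 → 1000 → 800.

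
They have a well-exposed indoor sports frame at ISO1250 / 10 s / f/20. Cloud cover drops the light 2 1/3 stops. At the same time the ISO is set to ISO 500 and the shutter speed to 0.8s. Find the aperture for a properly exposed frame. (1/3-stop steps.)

Scene light: 2 1/3 stops darker.
ISO: 1250 → 1000 → 800 → 640 → 500 — 1 1/3 stops dropped (darker).
Shutter speed: 10 → 8 → 6 → 5 → 4 → 3.2 → 2.5 → 2 → 1.6 → 1.3 → 1 → 0.8 — 3 2/3 stops shorter (darker).
Net so far: 7 1/3 stops darker. Aperture: f/20 → f/18 → f/16 → f/14 → f/13 → f/11 → f/10 → f/9 → f/8 → f/7.1 → f/6.3 → f/5.6 → f/5 → f/4.5 → f/4 → f/3.5 → f/3.2 → f/2.8 → f/2.5 → f/2.2 → f/2 → f/1.8 → f/1.6.

f/1.6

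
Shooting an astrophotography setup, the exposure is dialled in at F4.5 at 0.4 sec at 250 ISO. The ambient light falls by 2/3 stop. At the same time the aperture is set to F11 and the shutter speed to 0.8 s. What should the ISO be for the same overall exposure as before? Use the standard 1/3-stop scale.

ISO 1250

Scene light: 2/3 stop darker.
Aperture: f/4.5 → f/5 → f/5.6 → f/6.3 → f/7.1 → f/8 → f/9 → f/10 → f/11 — 2 2/3 stops narrower (darker).
Shutter speed: 0.4 → 0.5 → 0.6 → 0.8 — 1 stop slower (brighter).
Net so far: 2 1/3 stops darker. ISO: 250 → 320 → 400 → 500 → 640 → 800 → 1000 → 1250.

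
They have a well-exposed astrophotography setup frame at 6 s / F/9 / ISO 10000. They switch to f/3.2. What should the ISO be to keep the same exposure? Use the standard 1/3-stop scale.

ISO 1250

Aperture: f/9 → f/8 → f/7.1 → f/6.3 → f/5.6 → f/5 → f/4.5 → f/4 → f/3.5 → f/3.2 — 3 stops opened up (brighter).
Need 3 stops darker from the ISO: 10000 → 8000 → 6400 → 5000 → 4000 → 3200 → 2500 → 2000 → 1600 → 1250.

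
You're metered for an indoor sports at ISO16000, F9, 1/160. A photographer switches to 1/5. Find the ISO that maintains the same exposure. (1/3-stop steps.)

Shutter speed: 1/160 → 1/125 → 1/100 → 1/80 → 1/60 → 1/50 → 1/40 → 1/30 → 1/25 → 1/20 → 1/15 → 1/13 → 1/10 → 1/8 → 1/6 → 1/5 — 5 stops slower (brighter).
Need 5 stops darker from the ISO: 16000 → 12800 → 10000 → 8000 → 6400 → 5000 → 4000 → 3200 → 2500 → 2000 → 1600 → 1250 → 1000 → 800 → 640 → 500.

ISO 500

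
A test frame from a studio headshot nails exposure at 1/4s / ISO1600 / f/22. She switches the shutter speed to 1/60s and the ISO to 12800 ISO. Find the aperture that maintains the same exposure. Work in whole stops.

Shutter speed: 1/4 → 1/8 → 1/15 → 1/30 → 1/60 — 4 stops shorter (darker).
ISO: 1600 → 3200 → 6400 → 12800 — 3 stops higher (brighter).
Net change so far: 1 stop darker. Offset with the aperture: f/22 → f/16.

f/16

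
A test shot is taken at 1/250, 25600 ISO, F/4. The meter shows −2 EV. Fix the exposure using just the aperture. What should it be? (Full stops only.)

f/2

Underexposed by 2 stops → need 2 stops brighter.
Aperture: f/4 → f/2.8 → f/2.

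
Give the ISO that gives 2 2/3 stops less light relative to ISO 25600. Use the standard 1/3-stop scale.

ISO: 25600 → 20000 → 16000 → 12800 → 10000 → 8000 → 6400 → 5000 → 4000 — 2 2/3 stops dropped (darker).

ISO 4000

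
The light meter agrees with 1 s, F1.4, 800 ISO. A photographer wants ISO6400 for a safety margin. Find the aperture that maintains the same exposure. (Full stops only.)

f/4

ISO: 800 → 1600 → 3200 → 6400 — 3 stops higher (brighter).
Need 3 stops darker from the aperture: f/1.4 → f/2 → f/2.8 → f/4.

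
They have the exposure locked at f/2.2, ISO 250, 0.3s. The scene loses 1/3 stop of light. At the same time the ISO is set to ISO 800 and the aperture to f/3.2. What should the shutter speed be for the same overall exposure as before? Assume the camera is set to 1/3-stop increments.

1/4s

Scene light: 1/3 stop darker.
ISO: 250 → 320 → 400 → 500 → 640 → 800 — 1 2/3 stops raised (brighter).
Aperture: f/2.2 → f/2.5 → f/2.8 → f/3.2 — 1 stop smaller aperture (darker).
Net so far: 1/3 stop brighter. Shutter speed: 0.3 → 1/4.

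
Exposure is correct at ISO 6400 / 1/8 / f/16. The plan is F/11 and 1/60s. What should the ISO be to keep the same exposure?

ISO 25600

Aperture: f/16 → f/11 — 1 stop larger aperture (brighter).
Shutter speed: 1/8 → 1/15 → 1/30 → 1/60 — 3 stops shorter (darker).
Net change so far: 2 stops darker. Offset with the ISO: 6400 → 12800 → 25600.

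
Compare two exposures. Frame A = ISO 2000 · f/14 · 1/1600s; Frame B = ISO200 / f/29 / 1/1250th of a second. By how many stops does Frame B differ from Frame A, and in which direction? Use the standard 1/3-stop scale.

Aperture: f/14 → f/16 → f/18 → f/20 → f/22 → f/25 → f/29 — 2 stops stopped down (darker).
Shutter speed: 1/1600 → 1/1250 — 1/3 stop longer (brighter).
ISO: 2000 → 1600 → 1250 → 1000 → 800 → 640 → 500 → 400 → 320 → 250 → 200 — 3 1/3 stops lower (darker).
Net: −2 +1/3 −3 1/3 = −5 stops.

5 stops darker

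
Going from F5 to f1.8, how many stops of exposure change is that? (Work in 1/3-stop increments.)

f/5 → f/4.5 → f/4 → f/3.5 → f/3.2 → f/2.8 → f/2.5 → f/2.2 → f/2 → f/1.8 — count the steps: 9 third-stops = 3 stops.

3 stops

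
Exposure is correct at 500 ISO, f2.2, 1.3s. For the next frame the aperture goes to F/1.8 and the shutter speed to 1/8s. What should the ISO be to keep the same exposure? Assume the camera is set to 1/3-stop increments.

Aperture: f/2.2 → f/2 → f/1.8 — 2/3 stop opened up (brighter).
Shutter speed: 1.3 → 1 → 0.8 → 0.6 → 0.5 → 0.4 → 0.3 → 1/4 → 1/5 → 1/6 → 1/8 — 3 1/3 stops shorter (darker).
Net change so far: 2 2/3 stops darker. Offset with the ISO: 500 → 640 → 800 → 1000 → 1250 → 1600 → 2000 → 2500 → 3200.

ISO 3200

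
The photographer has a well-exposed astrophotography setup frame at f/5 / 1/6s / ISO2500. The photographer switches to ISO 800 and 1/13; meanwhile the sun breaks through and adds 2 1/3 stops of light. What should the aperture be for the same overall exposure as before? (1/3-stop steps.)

Scene light: 2 1/3 stops brighter.
ISO: 2500 → 2000 → 1600 → 1250 → 1000 → 800 — 1 2/3 stops lower (darker).
Shutter speed: 1/6 → 1/8 → 1/10 → 1/13 — 1 stop shorter (darker).
Net so far: 1/3 stop darker. Aperture: f/5 → f/4.5.

f/4.5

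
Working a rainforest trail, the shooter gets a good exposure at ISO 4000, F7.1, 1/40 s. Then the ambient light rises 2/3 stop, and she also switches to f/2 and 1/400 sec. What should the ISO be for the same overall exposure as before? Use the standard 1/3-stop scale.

Scene light: 2/3 stop brighter.
Aperture: f/7.1 → f/6.3 → f/5.6 → f/5 → f/4.5 → f/4 → f/3.5 → f/3.2 → f/2.8 → f/2.5 → f/2.2 → f/2 — 3 2/3 stops wider (brighter).
Shutter speed: 1/40 → 1/50 → 1/60 → 1/80 → 1/100 → 1/125 → 1/160 → 1/200 → 1/250 → 1/320 → 1/400 — 3 1/3 stops shorter (darker).
Net so far: 1 stop brighter. ISO: 4000 → 3200 → 2500 → 2000.

ISO 2000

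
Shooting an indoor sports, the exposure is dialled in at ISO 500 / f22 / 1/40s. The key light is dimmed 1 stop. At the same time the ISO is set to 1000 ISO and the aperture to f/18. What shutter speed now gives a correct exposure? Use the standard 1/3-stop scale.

1/60s

Scene light: 1 stop darker.
ISO: 500 → 640 → 800 → 1000 — 1 stop higher (brighter).
Aperture: f/22 → f/20 → f/18 — 2/3 stop larger aperture (brighter).
Net so far: 2/3 stop brighter. Shutter speed: 1/40 → 1/50 → 1/60.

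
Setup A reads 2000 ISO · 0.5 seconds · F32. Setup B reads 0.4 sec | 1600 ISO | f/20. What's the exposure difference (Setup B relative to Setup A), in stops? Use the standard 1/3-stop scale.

Aperture: f/32 → f/29 → f/25 → f/22 → f/20 — 1 1/3 stops opened up (brighter).
Shutter speed: 0.5 → 0.4 — 1/3 stop shorter (darker).
ISO: 2000 → 1600 — 1/3 stop lower (darker).
Net: +1 1/3 −1/3 −1/3 = +2/3 stops.

2/3 stop brighter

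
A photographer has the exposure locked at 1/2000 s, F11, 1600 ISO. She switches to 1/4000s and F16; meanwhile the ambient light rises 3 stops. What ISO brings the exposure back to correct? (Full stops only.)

Scene light: 3 stops brighter.
Shutter speed: 1/2000 → 1/4000 — 1 stop faster (darker).
Aperture: f/11 → f/16 — 1 stop narrower (darker).
Net so far: 1 stop brighter. ISO: 1600 → 800.

ISO 800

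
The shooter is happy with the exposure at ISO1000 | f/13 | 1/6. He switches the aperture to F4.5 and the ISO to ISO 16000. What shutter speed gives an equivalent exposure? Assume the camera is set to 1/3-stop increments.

1/800s

Aperture: f/13 → f/11 → f/10 → f/9 → f/8 → f/7.1 → f/6.3 → f/5.6 → f/5 → f/4.5 — 3 stops wider (brighter).
ISO: 1000 → 1250 → 1600 → 2000 → 2500 → 3200 → 4000 → 5000 → 6400 → 8000 → 10000 → 12800 → 16000 — 4 stops raised (brighter).
Net change so far: 7 stops brighter. Offset with the shutter speed: 1/6 → 1/8 → 1/10 → 1/13 → 1/15 → 1/20 → 1/25 → 1/30 → 1/40 → 1/50 → 1/60 → 1/80 → 1/100 → 1/125 → 1/160 → 1/200 → 1/250 → 1/320 → 1/400 → 1/500 → 1/640 → 1/800.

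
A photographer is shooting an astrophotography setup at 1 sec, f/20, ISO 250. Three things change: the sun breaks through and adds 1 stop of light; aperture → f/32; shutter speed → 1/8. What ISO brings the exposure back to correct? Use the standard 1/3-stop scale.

Scene light: 1 stop brighter.
Aperture: f/20 → f/22 → f/25 → f/29 → f/32 — 1 1/3 stops narrower (darker).
Shutter speed: 1 → 0.8 → 0.6 → 0.5 → 0.4 → 0.3 → 1/4 → 1/5 → 1/6 → 1/8 — 3 stops shorter (darker).
Net so far: 3 1/3 stops darker. ISO: 250 → 320 → 400 → 500 → 640 → 800 → 1000 → 1250 → 1600 → 2000 → 2500.

ISO 2500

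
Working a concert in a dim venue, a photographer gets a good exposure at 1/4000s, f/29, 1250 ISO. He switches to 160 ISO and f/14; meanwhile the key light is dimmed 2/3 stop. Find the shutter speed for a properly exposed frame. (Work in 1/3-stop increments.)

1/1250s

Scene light: 2/3 stop darker.
ISO: 1250 → 1000 → 800 → 640 → 500 → 400 → 320 → 250 → 200 → 160 — 3 stops dropped (darker).
Aperture: f/29 → f/25 → f/22 → f/20 → f/18 → f/16 → f/14 — 2 stops larger aperture (brighter).
Net so far: 1 2/3 stops darker. Shutter speed: 1/4000 → 1/3200 → 1/2500 → 1/2000 → 1/1600 → 1/1250.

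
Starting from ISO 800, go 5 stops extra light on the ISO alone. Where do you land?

ISO 25600

ISO: 800 → 1600 → 3200 → 6400 → 12800 → 25600 — 5 stops higher (brighter).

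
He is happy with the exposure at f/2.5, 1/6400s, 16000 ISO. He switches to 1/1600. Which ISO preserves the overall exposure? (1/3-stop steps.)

Shutter speed: 1/6400 → 1/5000 → 1/4000 → 1/3200 → 1/2500 → 1/2000 → 1/1600 — 2 stops slower (brighter).
Need 2 stops darker from the ISO: 16000 → 12800 → 10000 → 8000 → 6400 → 5000 → 4000.

ISO 4000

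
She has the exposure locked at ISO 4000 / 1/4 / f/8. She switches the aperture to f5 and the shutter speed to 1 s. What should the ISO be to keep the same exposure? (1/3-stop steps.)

ISO 400

Aperture: f/8 → f/7.1 → f/6.3 → f/5.6 → f/5 — 1 1/3 stops larger aperture (brighter).
Shutter speed: 1/4 → 0.3 → 0.4 → 0.5 → 0.6 → 0.8 → 1 — 2 stops longer (brighter).
Net change so far: 3 1/3 stops brighter. Offset with the ISO: 4000 → 3200 → 2500 → 2000 → 1600 → 1250 → 1000 → 800 → 640 → 500 → 400.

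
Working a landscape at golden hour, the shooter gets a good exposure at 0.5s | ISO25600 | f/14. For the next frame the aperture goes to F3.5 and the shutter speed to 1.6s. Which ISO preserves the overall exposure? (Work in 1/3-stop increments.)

Aperture: f/14 → f/13 → f/11 → f/10 → f/9 → f/8 → f/7.1 → f/6.3 → f/5.6 → f/5 → f/4.5 → f/4 → f/3.5 — 4 stops opened up (brighter).
Shutter speed: 0.5 → 0.6 → 0.8 → 1 → 1.3 → 1.6 — 1 2/3 stops slower (brighter).
Net change so far: 5 2/3 stops brighter. Offset with the ISO: 25600 → 20000 → 16000 → 12800 → 10000 → 8000 → 6400 → 5000 → 4000 → 3200 → 2500 → 2000 → 1600 → 1250 → 1000 → 800 → 640 → 500.

ISO 500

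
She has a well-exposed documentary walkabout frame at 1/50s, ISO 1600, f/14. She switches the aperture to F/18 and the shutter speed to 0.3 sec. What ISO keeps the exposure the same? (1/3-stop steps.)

ISO 160

Aperture: f/14 → f/16 → f/18 — 2/3 stop smaller aperture (darker).
Shutter speed: 1/50 → 1/40 → 1/30 → 1/25 → 1/20 → 1/15 → 1/13 → 1/10 → 1/8 → 1/6 → 1/5 → 1/4 → 0.3 — 4 stops longer (brighter).
Net change so far: 3 1/3 stops brighter. Offset with the ISO: 1600 → 1250 → 1000 → 800 → 640 → 500 → 400 → 320 → 250 → 200 → 160.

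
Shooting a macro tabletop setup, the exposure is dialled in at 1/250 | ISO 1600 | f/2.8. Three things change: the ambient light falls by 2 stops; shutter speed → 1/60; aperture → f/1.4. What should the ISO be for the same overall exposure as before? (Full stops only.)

Scene light: 2 stops darker.
Shutter speed: 1/250 → 1/125 → 1/60 — 2 stops slower (brighter).
Aperture: f/2.8 → f/2 → f/1.4 — 2 stops wider (brighter).
Net so far: 2 stops brighter. ISO: 1600 → 800 → 400.

ISO 400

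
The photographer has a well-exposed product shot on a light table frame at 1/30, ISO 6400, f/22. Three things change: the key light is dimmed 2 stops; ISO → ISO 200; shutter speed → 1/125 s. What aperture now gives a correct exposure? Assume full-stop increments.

f/1.0

Scene light: 2 stops darker.
ISO: 6400 → 3200 → 1600 → 800 → 400 → 200 — 5 stops dropped (darker).
Shutter speed: 1/30 → 1/60 → 1/125 — 2 stops shorter (darker).
Net so far: 9 stops darker. Aperture: f/22 → f/16 → f/11 → f/8 → f/5.6 → f/4 → f/2.8 → f/2 → f/1.4 → f/1.0.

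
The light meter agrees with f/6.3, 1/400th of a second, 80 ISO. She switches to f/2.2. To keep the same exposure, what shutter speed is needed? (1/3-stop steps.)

Aperture: f/6.3 → f/5.6 → f/5 → f/4.5 → f/4 → f/3.5 → f/3.2 → f/2.8 → f/2.5 → f/2.2 — 3 stops larger aperture (brighter).
Need 3 stops darker from the shutter speed: 1/400 → 1/500 → 1/640 → 1/800 → 1/1000 → 1/1250 → 1/1600 → 1/2000 → 1/2500 → 1/3200.

1/3200s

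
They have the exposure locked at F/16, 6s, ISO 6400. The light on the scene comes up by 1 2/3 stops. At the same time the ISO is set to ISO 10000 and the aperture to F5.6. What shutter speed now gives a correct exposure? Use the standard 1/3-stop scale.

1/6s

Scene light: 1 2/3 stops brighter.
ISO: 6400 → 8000 → 10000 — 2/3 stop higher (brighter).
Aperture: f/16 → f/14 → f/13 → f/11 → f/10 → f/9 → f/8 → f/7.1 → f/6.3 → f/5.6 — 3 stops opened up (brighter).
Net so far: 5 1/3 stops brighter. Shutter speed: 6 → 5 → 4 → 3.2 → 2.5 → 2 → 1.6 → 1.3 → 1 → 0.8 → 0.6 → 0.5 → 0.4 → 0.3 → 1/4 → 1/5 → 1/6.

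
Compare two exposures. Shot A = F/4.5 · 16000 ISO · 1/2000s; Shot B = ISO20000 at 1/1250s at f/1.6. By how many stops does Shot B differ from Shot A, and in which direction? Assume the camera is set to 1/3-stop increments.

Aperture: f/4.5 → f/4 → f/3.5 → f/3.2 → f/2.8 → f/2.5 → f/2.2 → f/2 → f/1.8 → f/1.6 — 3 stops larger aperture (brighter).
Shutter speed: 1/2000 → 1/1600 → 1/1250 — 2/3 stop longer (brighter).
ISO: 16000 → 20000 — 1/3 stop raised (brighter).
Net: +3 +2/3 +1/3 = +4 stops.

4 stops brighter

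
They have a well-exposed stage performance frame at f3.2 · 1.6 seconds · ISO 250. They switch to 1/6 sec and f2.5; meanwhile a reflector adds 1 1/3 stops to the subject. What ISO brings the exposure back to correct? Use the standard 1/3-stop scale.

ISO 640

Scene light: 1 1/3 stops brighter.
Shutter speed: 1.6 → 1.3 → 1 → 0.8 → 0.6 → 0.5 → 0.4 → 0.3 → 1/4 → 1/5 → 1/6 — 3 1/3 stops shorter (darker).
Aperture: f/3.2 → f/2.8 → f/2.5 — 2/3 stop wider (brighter).
Net so far: 1 1/3 stops darker. ISO: 250 → 320 → 400 → 500 → 640.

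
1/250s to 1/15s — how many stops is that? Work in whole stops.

1/250 → 1/125 → 1/60 → 1/30 → 1/15 — count the steps: 4 stops.

4 stops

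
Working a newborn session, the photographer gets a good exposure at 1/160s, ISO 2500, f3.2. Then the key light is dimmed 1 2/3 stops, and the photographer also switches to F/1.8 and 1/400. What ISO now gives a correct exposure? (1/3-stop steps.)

ISO 6400

Scene light: 1 2/3 stops darker.
Aperture: f/3.2 → f/2.8 → f/2.5 → f/2.2 → f/2 → f/1.8 — 1 2/3 stops wider (brighter).
Shutter speed: 1/160 → 1/200 → 1/250 → 1/320 → 1/400 — 1 1/3 stops faster (darker).
Net so far: 1 1/3 stops darker. ISO: 2500 → 3200 → 4000 → 5000 → 6400.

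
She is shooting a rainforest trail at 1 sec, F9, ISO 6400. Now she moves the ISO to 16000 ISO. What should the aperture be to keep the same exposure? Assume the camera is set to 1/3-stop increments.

ISO: 6400 → 8000 → 10000 → 12800 → 16000 — 1 1/3 stops higher (brighter).
Need 1 1/3 stops darker from the aperture: f/9 → f/10 → f/11 → f/13 → f/14.

f/14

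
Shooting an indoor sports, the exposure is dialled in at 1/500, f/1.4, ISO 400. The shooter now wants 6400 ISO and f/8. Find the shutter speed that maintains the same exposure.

ISO: 400 → 800 → 1600 → 3200 → 6400 — 4 stops raised (brighter).
Aperture: f/1.4 → f/2 → f/2.8 → f/4 → f/5.6 → f/8 — 5 stops smaller aperture (darker).
Net change so far: 1 stop darker. Offset with the shutter speed: 1/500 → 1/250.

1/250s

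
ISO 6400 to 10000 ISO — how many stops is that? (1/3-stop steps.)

6400 → 8000 → 10000 — count the steps: 2 third-stops = 2/3 stop.

2/3 stop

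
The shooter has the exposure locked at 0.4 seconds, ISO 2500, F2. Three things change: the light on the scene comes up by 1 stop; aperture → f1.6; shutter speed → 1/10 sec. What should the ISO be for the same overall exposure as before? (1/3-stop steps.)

ISO 3200

Scene light: 1 stop brighter.
Aperture: f/2 → f/1.8 → f/1.6 — 2/3 stop wider (brighter).
Shutter speed: 0.4 → 0.3 → 1/4 → 1/5 → 1/6 → 1/8 → 1/10 — 2 stops faster (darker).
Net so far: 1/3 stop darker. ISO: 2500 → 3200.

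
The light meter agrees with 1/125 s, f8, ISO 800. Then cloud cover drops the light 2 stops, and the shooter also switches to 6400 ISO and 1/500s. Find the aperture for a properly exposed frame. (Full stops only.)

Scene light: 2 stops darker.
ISO: 800 → 1600 → 3200 → 6400 — 3 stops higher (brighter).
Shutter speed: 1/125 → 1/250 → 1/500 — 2 stops faster (darker).
Net so far: 1 stop darker. Aperture: f/8 → f/5.6.

f/5.6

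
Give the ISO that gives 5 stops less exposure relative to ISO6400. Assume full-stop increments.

ISO 200

ISO: 6400 → 3200 → 1600 → 800 → 400 → 200 — 5 stops dropped (darker).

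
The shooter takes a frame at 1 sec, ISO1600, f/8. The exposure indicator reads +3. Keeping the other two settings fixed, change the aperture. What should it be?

f/22

Overexposed by 3 stops → need 3 stops darker.
Aperture: f/8 → f/11 → f/16 → f/22.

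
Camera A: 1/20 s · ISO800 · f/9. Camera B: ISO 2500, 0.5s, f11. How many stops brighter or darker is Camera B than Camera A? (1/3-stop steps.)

4 1/3 stops brighter

Aperture: f/9 → f/10 → f/11 — 2/3 stop narrower (darker).
Shutter speed: 1/20 → 1/15 → 1/13 → 1/10 → 1/8 → 1/6 → 1/5 → 1/4 → 0.3 → 0.4 → 0.5 — 3 1/3 stops slower (brighter).
ISO: 800 → 1000 → 1250 → 1600 → 2000 → 2500 — 1 2/3 stops higher (brighter).
Net: −2/3 +3 1/3 +1 2/3 = +4 1/3 stops.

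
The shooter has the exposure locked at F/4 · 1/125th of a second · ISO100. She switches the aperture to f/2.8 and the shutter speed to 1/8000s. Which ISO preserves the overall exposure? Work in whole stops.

Aperture: f/4 → f/2.8 — 1 stop opened up (brighter).
Shutter speed: 1/125 → 1/250 → 1/500 → 1/1000 → 1/2000 → 1/4000 → 1/8000 — 6 stops faster (darker).
Net change so far: 5 stops darker. Offset with the ISO: 100 → 200 → 400 → 800 → 1600 → 3200.

ISO 3200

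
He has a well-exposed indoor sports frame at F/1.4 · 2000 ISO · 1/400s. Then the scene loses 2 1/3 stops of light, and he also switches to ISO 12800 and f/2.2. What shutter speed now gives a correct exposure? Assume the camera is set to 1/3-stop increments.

Scene light: 2 1/3 stops darker.
ISO: 2000 → 2500 → 3200 → 4000 → 5000 → 6400 → 8000 → 10000 → 12800 — 2 2/3 stops higher (brighter).
Aperture: f/1.4 → f/1.6 → f/1.8 → f/2 → f/2.2 — 1 1/3 stops smaller aperture (darker).
Net so far: 1 stop darker. Shutter speed: 1/400 → 1/320 → 1/250 → 1/200.

1/200s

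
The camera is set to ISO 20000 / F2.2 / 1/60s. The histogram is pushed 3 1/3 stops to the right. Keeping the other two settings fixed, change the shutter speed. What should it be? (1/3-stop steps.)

Overexposed by 3 1/3 stops → need 3 1/3 stops darker.
Shutter speed: 1/60 → 1/80 → 1/100 → 1/125 → 1/160 → 1/200 → 1/250 → 1/320 → 1/400 → 1/500 → 1/640.

1/640s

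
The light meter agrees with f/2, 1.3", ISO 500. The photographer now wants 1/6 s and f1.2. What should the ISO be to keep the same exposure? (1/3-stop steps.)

ISO 1600

Shutter speed: 1.3 → 1 → 0.8 → 0.6 → 0.5 → 0.4 → 0.3 → 1/4 → 1/5 → 1/6 — 3 stops faster (darker).
Aperture: f/2 → f/1.8 → f/1.6 → f/1.4 → f/1.2 — 1 1/3 stops opened up (brighter).
Net change so far: 1 2/3 stops darker. Offset with the ISO: 500 → 640 → 800 → 1000 → 1250 → 1600.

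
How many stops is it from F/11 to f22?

2 stops

f/11 → f/16 → f/22 — count the steps: 2 stops.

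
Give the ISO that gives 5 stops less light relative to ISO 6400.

ISO: 6400 → 3200 → 1600 → 800 → 400 → 200 — 5 stops dropped (darker).

ISO 200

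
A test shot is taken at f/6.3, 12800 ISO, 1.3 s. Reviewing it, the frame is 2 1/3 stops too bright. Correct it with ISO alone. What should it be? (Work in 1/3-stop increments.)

Overexposed by 2 1/3 stops → need 2 1/3 stops darker.
ISO: 12800 → 10000 → 8000 → 6400 → 5000 → 4000 → 3200 → 2500.

ISO 2500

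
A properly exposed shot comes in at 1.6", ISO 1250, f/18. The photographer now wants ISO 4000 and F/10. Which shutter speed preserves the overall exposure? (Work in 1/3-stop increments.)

1/6s

ISO: 1250 → 1600 → 2000 → 2500 → 3200 → 4000 — 1 2/3 stops raised (brighter).
Aperture: f/18 → f/16 → f/14 → f/13 → f/11 → f/10 — 1 2/3 stops opened up (brighter).
Net change so far: 3 1/3 stops brighter. Offset with the shutter speed: 1.6 → 1.3 → 1 → 0.8 → 0.6 → 0.5 → 0.4 → 0.3 → 1/4 → 1/5 → 1/6.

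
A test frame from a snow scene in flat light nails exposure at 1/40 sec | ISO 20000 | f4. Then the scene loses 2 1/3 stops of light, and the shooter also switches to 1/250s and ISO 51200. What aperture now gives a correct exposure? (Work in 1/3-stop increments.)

f/1.1

Scene light: 2 1/3 stops darker.
Shutter speed: 1/40 → 1/50 → 1/60 → 1/80 → 1/100 → 1/125 → 1/160 → 1/200 → 1/250 — 2 2/3 stops shorter (darker).
ISO: 20000 → 25600 → 32000 → 40000 → 51200 — 1 1/3 stops raised (brighter).
Net so far: 3 2/3 stops darker. Aperture: f/4 → f/3.5 → f/3.2 → f/2.8 → f/2.5 → f/2.2 → f/2 → f/1.8 → f/1.6 → f/1.4 → f/1.2 → f/1.1.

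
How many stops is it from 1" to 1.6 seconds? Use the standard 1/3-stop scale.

2/3 stop

1 → 1.3 → 1.6 — count the steps: 2 third-stops = 2/3 stop.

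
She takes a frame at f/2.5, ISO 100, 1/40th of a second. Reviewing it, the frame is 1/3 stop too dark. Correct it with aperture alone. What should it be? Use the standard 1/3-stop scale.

f/2.2

Underexposed by 1/3 stop → need 1/3 stop brighter.
Aperture: f/2.5 → f/2.2.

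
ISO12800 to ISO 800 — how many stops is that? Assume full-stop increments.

4 stops

12800 → 6400 → 3200 → 1600 → 800 — count the steps: 4 stops.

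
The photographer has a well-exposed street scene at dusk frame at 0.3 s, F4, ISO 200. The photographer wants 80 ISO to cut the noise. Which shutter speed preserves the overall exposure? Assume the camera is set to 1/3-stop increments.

0.8 s

ISO: 200 → 160 → 125 → 100 → 80 — 1 1/3 stops dropped (darker).
Need 1 1/3 stops brighter from the shutter speed: 0.3 → 0.4 → 0.5 → 0.6 → 0.8.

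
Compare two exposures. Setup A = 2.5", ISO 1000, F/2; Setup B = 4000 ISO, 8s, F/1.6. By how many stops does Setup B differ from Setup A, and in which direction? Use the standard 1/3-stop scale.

Aperture: f/2 → f/1.8 → f/1.6 — 2/3 stop wider (brighter).
Shutter speed: 2.5 → 3.2 → 4 → 5 → 6 → 8 — 1 2/3 stops longer (brighter).
ISO: 1000 → 1250 → 1600 → 2000 → 2500 → 3200 → 4000 — 2 stops higher (brighter).
Net: +2/3 +1 2/3 +2 = +4 1/3 stops.

4 1/3 stops brighter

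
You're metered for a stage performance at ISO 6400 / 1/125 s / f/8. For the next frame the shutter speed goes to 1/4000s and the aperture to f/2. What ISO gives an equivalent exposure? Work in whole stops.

ISO 12800

Shutter speed: 1/125 → 1/250 → 1/500 → 1/1000 → 1/2000 → 1/4000 — 5 stops faster (darker).
Aperture: f/8 → f/5.6 → f/4 → f/2.8 → f/2 — 4 stops wider (brighter).
Net change so far: 1 stop darker. Offset with the ISO: 6400 → 12800.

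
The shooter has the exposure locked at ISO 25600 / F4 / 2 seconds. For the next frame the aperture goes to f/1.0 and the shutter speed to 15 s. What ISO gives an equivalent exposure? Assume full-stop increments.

Aperture: f/4 → f/2.8 → f/2 → f/1.4 → f/1.0 — 4 stops larger aperture (brighter).
Shutter speed: 2 → 4 → 8 → 15 — 3 stops slower (brighter).
Net change so far: 7 stops brighter. Offset with the ISO: 25600 → 12800 → 6400 → 3200 → 1600 → 800 → 400 → 200.

ISO 200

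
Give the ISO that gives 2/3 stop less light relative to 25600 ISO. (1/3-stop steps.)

ISO: 25600 → 20000 → 16000 — 2/3 stop dropped (darker).

ISO 16000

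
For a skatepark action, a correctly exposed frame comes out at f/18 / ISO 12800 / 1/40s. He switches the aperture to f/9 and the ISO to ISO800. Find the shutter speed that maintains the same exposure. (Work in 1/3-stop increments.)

1/10s

Aperture: f/18 → f/16 → f/14 → f/13 → f/11 → f/10 → f/9 — 2 stops larger aperture (brighter).
ISO: 12800 → 10000 → 8000 → 6400 → 5000 → 4000 → 3200 → 2500 → 2000 → 1600 → 1250 → 1000 → 800 — 4 stops dropped (darker).
Net change so far: 2 stops darker. Offset with the shutter speed: 1/40 → 1/30 → 1/25 → 1/20 → 1/15 → 1/13 → 1/10.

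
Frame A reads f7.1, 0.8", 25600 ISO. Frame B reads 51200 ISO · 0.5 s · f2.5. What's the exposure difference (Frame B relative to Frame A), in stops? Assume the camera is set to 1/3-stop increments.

Aperture: f/7.1 → f/6.3 → f/5.6 → f/5 → f/4.5 → f/4 → f/3.5 → f/3.2 → f/2.8 → f/2.5 — 3 stops larger aperture (brighter).
Shutter speed: 0.8 → 0.6 → 0.5 — 2/3 stop faster (darker).
ISO: 25600 → 32000 → 40000 → 51200 — 1 stop raised (brighter).
Net: +3 −2/3 +1 = +3 1/3 stops.

3 1/3 stops brighter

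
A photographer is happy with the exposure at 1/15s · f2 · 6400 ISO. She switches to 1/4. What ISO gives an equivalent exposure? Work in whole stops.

ISO 1600

Shutter speed: 1/15 → 1/8 → 1/4 — 2 stops longer (brighter).
Need 2 stops darker from the ISO: 6400 → 3200 → 1600.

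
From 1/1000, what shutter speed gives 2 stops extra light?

Shutter speed: 1/1000 → 1/500 → 1/250 — 2 stops slower (brighter).

1/250s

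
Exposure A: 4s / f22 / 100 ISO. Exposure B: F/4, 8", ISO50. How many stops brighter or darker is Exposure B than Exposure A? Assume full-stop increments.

Aperture: f/22 → f/16 → f/11 → f/8 → f/5.6 → f/4 — 5 stops opened up (brighter).
Shutter speed: 4 → 8 — 1 stop slower (brighter).
ISO: 100 → 50 — 1 stop lower (darker).
Net: +5 +1 −1 = +5 stops.

5 stops brighter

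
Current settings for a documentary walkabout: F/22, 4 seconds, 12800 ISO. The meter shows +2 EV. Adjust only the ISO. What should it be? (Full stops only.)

ISO 3200

Overexposed by 2 stops → need 2 stops darker.
ISO: 12800 → 6400 → 3200.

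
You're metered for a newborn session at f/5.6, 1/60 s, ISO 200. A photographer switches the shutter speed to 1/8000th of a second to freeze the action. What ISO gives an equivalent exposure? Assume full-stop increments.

Shutter speed: 1/60 → 1/125 → 1/250 → 1/500 → 1/1000 → 1/2000 → 1/4000 → 1/8000 — 7 stops faster (darker).
Need 7 stops brighter from the ISO: 200 → 400 → 800 → 1600 → 3200 → 6400 → 12800 → 25600.

ISO 25600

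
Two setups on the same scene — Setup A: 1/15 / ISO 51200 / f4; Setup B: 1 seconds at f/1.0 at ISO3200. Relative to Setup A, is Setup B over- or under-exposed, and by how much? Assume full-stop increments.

4 stops brighter

Aperture: f/4 → f/2.8 → f/2 → f/1.4 → f/1.0 — 4 stops larger aperture (brighter).
Shutter speed: 1/15 → 1/8 → 1/4 → 1/2 → 1 — 4 stops slower (brighter).
ISO: 51200 → 25600 → 12800 → 6400 → 3200 — 4 stops lower (darker).
Net: +4 +4 −4 = +4 stops.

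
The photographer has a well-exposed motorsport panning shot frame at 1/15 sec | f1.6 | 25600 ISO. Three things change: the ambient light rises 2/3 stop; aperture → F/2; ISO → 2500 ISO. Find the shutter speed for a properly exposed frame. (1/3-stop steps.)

Scene light: 2/3 stop brighter.
Aperture: f/1.6 → f/1.8 → f/2 — 2/3 stop smaller aperture (darker).
ISO: 25600 → 20000 → 16000 → 12800 → 10000 → 8000 → 6400 → 5000 → 4000 → 3200 → 2500 — 3 1/3 stops dropped (darker).
Net so far: 3 1/3 stops darker. Shutter speed: 1/15 → 1/13 → 1/10 → 1/8 → 1/6 → 1/5 → 1/4 → 0.3 → 0.4 → 0.5 → 0.6.

0.6 s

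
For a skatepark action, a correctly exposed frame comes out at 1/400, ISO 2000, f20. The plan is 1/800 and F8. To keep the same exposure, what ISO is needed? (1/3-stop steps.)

ISO 640

Shutter speed: 1/400 → 1/500 → 1/640 → 1/800 — 1 stop faster (darker).
Aperture: f/20 → f/18 → f/16 → f/14 → f/13 → f/11 → f/10 → f/9 → f/8 — 2 2/3 stops larger aperture (brighter).
Net change so far: 1 2/3 stops brighter. Offset with the ISO: 2000 → 1600 → 1250 → 1000 → 800 → 640.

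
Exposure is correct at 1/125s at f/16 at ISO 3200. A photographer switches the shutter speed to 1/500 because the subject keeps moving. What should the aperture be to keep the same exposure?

Shutter speed: 1/125 → 1/250 → 1/500 — 2 stops shorter (darker).
Need 2 stops brighter from the aperture: f/16 → f/11 → f/8.

f/8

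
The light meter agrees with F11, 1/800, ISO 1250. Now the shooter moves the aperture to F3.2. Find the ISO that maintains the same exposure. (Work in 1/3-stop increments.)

Aperture: f/11 → f/10 → f/9 → f/8 → f/7.1 → f/6.3 → f/5.6 → f/5 → f/4.5 → f/4 → f/3.5 → f/3.2 — 3 2/3 stops larger aperture (brighter).
Need 3 2/3 stops darker from the ISO: 1250 → 1000 → 800 → 640 → 500 → 400 → 320 → 250 → 200 → 160 → 125 → 100.

ISO 100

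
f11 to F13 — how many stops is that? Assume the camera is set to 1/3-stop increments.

f/11 → f/13 — count the steps: 1 third-stops = 1/3 stop.

1/3 stop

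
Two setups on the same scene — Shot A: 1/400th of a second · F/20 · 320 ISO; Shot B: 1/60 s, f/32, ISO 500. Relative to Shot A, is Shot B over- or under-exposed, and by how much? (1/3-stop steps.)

2 stops brighter

Aperture: f/20 → f/22 → f/25 → f/29 → f/32 — 1 1/3 stops smaller aperture (darker).
Shutter speed: 1/400 → 1/320 → 1/250 → 1/200 → 1/160 → 1/125 → 1/100 → 1/80 → 1/60 — 2 2/3 stops longer (brighter).
ISO: 320 → 400 → 500 — 2/3 stop higher (brighter).
Net: −1 1/3 +2 2/3 +2/3 = +2 stops.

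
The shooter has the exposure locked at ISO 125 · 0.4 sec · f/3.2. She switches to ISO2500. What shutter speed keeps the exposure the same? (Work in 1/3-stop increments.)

1/50s

ISO: 125 → 160 → 200 → 250 → 320 → 400 → 500 → 640 → 800 → 1000 → 1250 → 1600 → 2000 → 2500 — 4 1/3 stops higher (brighter).
Need 4 1/3 stops darker from the shutter speed: 0.4 → 0.3 → 1/4 → 1/5 → 1/6 → 1/8 → 1/10 → 1/13 → 1/15 → 1/20 → 1/25 → 1/30 → 1/40 → 1/50.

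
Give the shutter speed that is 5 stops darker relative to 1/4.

1/125s

Shutter speed: 1/4 → 1/8 → 1/15 → 1/30 → 1/60 → 1/125 — 5 stops faster (darker).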